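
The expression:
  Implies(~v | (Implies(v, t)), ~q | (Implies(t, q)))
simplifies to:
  True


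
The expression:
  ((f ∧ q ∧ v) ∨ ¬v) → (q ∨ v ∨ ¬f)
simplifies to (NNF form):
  q ∨ v ∨ ¬f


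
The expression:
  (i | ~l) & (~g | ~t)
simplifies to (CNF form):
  (i | ~l) & (~g | ~t) & (i | ~g | ~l) & (i | ~g | ~t) & (i | ~l | ~t) & (~g | ~l | ~t) & (i | ~g | ~l | ~t)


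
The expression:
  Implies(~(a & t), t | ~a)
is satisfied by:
  {t: True, a: False}
  {a: False, t: False}
  {a: True, t: True}


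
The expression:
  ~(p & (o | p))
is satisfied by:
  {p: False}


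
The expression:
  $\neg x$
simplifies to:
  $\neg x$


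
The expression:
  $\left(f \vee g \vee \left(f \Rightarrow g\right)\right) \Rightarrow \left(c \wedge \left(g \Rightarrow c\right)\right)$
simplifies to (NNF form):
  $c$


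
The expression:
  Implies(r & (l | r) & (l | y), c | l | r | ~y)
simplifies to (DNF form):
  True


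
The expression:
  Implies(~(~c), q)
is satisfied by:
  {q: True, c: False}
  {c: False, q: False}
  {c: True, q: True}


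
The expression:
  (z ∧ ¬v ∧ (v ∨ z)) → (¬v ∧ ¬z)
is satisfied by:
  {v: True, z: False}
  {z: False, v: False}
  {z: True, v: True}


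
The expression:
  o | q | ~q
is always true.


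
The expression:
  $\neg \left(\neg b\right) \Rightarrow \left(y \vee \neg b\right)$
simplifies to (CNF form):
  $y \vee \neg b$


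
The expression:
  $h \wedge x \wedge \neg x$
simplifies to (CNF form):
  $\text{False}$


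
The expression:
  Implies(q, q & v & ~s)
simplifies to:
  ~q | (v & ~s)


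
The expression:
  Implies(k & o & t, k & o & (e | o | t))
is always true.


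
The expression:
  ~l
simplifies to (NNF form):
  ~l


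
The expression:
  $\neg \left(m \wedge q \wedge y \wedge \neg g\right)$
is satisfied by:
  {g: True, m: False, q: False, y: False}
  {g: False, m: False, q: False, y: False}
  {y: True, g: True, m: False, q: False}
  {y: True, g: False, m: False, q: False}
  {q: True, g: True, m: False, y: False}
  {q: True, g: False, m: False, y: False}
  {y: True, q: True, g: True, m: False}
  {y: True, q: True, g: False, m: False}
  {m: True, g: True, y: False, q: False}
  {m: True, g: False, y: False, q: False}
  {y: True, m: True, g: True, q: False}
  {y: True, m: True, g: False, q: False}
  {q: True, m: True, g: True, y: False}
  {q: True, m: True, g: False, y: False}
  {q: True, m: True, y: True, g: True}


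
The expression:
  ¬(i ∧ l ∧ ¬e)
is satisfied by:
  {e: True, l: False, i: False}
  {l: False, i: False, e: False}
  {i: True, e: True, l: False}
  {i: True, l: False, e: False}
  {e: True, l: True, i: False}
  {l: True, e: False, i: False}
  {i: True, l: True, e: True}


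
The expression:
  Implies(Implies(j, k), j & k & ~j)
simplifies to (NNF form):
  j & ~k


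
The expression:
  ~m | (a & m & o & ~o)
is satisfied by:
  {m: False}


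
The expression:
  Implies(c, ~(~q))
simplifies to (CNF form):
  q | ~c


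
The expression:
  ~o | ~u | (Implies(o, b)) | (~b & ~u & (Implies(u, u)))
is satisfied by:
  {b: True, u: False, o: False}
  {u: False, o: False, b: False}
  {b: True, o: True, u: False}
  {o: True, u: False, b: False}
  {b: True, u: True, o: False}
  {u: True, b: False, o: False}
  {b: True, o: True, u: True}


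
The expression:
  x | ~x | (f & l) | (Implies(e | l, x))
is always true.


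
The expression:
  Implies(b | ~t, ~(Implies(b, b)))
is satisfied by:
  {t: True, b: False}


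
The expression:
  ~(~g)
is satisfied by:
  {g: True}


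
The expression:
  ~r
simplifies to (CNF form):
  ~r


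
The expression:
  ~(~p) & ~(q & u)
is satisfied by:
  {p: True, u: False, q: False}
  {p: True, q: True, u: False}
  {p: True, u: True, q: False}


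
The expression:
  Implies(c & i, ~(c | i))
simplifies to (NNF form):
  ~c | ~i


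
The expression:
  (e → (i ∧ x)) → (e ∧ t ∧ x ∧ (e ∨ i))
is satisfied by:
  {e: True, t: True, x: False, i: False}
  {e: True, t: False, x: False, i: False}
  {e: True, i: True, t: True, x: False}
  {e: True, i: True, t: False, x: False}
  {e: True, x: True, t: True, i: False}
  {e: True, x: True, t: False, i: False}
  {e: True, x: True, i: True, t: True}


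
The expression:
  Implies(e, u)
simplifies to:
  u | ~e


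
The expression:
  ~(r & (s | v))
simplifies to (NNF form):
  ~r | (~s & ~v)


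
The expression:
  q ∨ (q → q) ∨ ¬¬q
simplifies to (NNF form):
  True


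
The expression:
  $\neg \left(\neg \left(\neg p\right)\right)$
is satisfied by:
  {p: False}


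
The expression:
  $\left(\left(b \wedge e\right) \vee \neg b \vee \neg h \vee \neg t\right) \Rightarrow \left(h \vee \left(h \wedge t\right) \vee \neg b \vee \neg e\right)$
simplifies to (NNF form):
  $h \vee \neg b \vee \neg e$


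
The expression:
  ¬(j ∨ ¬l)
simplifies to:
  l ∧ ¬j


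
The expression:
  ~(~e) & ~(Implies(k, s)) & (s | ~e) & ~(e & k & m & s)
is never true.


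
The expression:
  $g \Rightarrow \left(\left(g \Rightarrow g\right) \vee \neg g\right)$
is always true.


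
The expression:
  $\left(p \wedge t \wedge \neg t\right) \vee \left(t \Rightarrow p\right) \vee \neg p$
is always true.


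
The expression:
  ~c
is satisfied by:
  {c: False}


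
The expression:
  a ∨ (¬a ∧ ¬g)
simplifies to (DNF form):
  a ∨ ¬g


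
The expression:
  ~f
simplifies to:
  ~f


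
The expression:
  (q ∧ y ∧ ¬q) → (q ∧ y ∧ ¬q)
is always true.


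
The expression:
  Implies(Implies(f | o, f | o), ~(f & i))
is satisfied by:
  {i: False, f: False}
  {f: True, i: False}
  {i: True, f: False}


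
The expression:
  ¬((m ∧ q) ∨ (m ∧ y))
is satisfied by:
  {q: False, m: False, y: False}
  {y: True, q: False, m: False}
  {q: True, y: False, m: False}
  {y: True, q: True, m: False}
  {m: True, y: False, q: False}


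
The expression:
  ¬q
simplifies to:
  ¬q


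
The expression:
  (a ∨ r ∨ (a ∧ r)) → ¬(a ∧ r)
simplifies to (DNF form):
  ¬a ∨ ¬r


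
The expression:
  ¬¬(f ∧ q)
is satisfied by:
  {f: True, q: True}


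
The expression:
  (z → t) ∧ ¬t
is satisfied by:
  {z: False, t: False}


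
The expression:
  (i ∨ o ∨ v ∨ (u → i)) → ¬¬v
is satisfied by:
  {v: True, u: True, o: False, i: False}
  {v: True, o: False, i: False, u: False}
  {v: True, u: True, i: True, o: False}
  {v: True, i: True, o: False, u: False}
  {v: True, u: True, o: True, i: False}
  {v: True, o: True, i: False, u: False}
  {v: True, u: True, i: True, o: True}
  {v: True, i: True, o: True, u: False}
  {u: True, o: False, i: False, v: False}


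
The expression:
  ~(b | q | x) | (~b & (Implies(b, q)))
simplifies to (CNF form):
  ~b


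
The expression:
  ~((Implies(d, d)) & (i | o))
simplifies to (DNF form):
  ~i & ~o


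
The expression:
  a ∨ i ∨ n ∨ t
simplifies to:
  a ∨ i ∨ n ∨ t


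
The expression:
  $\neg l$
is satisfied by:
  {l: False}


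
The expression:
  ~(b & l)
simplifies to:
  ~b | ~l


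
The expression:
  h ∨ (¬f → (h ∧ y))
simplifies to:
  f ∨ h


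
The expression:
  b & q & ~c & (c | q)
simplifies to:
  b & q & ~c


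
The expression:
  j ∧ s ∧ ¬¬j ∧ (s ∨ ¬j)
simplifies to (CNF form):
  j ∧ s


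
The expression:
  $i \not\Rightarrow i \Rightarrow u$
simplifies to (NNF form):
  $\text{True}$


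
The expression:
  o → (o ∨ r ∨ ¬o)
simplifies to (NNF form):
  True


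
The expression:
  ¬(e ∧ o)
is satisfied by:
  {e: False, o: False}
  {o: True, e: False}
  {e: True, o: False}


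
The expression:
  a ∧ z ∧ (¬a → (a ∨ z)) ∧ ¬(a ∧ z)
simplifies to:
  False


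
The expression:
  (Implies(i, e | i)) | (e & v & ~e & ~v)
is always true.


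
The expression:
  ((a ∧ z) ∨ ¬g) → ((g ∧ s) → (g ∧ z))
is always true.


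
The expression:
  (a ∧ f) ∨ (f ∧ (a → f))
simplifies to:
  f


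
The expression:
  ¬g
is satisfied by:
  {g: False}


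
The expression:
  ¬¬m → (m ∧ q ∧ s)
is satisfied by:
  {s: True, q: True, m: False}
  {s: True, q: False, m: False}
  {q: True, s: False, m: False}
  {s: False, q: False, m: False}
  {s: True, m: True, q: True}


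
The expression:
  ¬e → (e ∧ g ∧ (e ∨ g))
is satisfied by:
  {e: True}


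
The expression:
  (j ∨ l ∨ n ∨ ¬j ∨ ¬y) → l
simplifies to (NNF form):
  l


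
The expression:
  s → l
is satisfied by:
  {l: True, s: False}
  {s: False, l: False}
  {s: True, l: True}


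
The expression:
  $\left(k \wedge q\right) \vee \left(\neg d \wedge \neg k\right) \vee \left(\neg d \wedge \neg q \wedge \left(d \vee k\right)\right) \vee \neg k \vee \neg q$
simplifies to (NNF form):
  $\text{True}$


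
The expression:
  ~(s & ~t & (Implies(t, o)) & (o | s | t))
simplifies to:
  t | ~s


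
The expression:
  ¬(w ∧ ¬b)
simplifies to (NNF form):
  b ∨ ¬w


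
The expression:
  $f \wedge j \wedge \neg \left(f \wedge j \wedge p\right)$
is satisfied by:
  {j: True, f: True, p: False}


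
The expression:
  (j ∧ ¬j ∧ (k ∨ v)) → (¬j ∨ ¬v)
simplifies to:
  True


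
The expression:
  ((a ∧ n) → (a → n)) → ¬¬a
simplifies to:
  a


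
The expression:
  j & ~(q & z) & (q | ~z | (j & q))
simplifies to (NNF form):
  j & ~z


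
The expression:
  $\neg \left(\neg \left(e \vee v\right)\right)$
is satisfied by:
  {v: True, e: True}
  {v: True, e: False}
  {e: True, v: False}


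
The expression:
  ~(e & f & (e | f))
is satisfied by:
  {e: False, f: False}
  {f: True, e: False}
  {e: True, f: False}


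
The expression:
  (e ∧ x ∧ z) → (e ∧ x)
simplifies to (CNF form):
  True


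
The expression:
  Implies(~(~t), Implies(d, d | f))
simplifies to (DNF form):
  True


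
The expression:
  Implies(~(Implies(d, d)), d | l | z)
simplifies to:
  True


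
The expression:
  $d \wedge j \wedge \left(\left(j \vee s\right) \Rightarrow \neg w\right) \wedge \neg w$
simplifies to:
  $d \wedge j \wedge \neg w$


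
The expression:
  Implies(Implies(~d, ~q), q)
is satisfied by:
  {q: True}


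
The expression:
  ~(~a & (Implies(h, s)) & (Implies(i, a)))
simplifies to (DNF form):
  a | i | (h & ~s)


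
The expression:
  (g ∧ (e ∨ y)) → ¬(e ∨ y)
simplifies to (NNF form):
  (¬e ∧ ¬y) ∨ ¬g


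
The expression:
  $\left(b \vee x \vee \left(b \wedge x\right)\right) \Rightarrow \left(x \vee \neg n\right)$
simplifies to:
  $x \vee \neg b \vee \neg n$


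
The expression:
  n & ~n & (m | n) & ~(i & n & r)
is never true.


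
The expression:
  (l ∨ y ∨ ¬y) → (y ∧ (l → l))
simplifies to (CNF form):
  y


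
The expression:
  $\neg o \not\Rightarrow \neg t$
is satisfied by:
  {t: True, o: False}


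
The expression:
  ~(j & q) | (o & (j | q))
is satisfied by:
  {o: True, q: False, j: False}
  {q: False, j: False, o: False}
  {j: True, o: True, q: False}
  {j: True, q: False, o: False}
  {o: True, q: True, j: False}
  {q: True, o: False, j: False}
  {j: True, q: True, o: True}


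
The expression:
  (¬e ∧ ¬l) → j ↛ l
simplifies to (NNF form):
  e ∨ j ∨ l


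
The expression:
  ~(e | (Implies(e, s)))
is never true.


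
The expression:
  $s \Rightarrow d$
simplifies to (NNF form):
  $d \vee \neg s$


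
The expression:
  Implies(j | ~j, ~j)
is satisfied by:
  {j: False}


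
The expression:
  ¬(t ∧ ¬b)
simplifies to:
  b ∨ ¬t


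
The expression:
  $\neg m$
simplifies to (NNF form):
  $\neg m$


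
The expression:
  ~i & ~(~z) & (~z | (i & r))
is never true.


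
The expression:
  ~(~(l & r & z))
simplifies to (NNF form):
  l & r & z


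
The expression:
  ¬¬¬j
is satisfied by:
  {j: False}


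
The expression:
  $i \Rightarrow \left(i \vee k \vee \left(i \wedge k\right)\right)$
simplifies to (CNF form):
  $\text{True}$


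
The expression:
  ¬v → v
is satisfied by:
  {v: True}


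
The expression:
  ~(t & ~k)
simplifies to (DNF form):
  k | ~t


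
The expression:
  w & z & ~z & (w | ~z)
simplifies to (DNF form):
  False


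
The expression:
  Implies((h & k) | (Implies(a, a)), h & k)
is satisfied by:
  {h: True, k: True}


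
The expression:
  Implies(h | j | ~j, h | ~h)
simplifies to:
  True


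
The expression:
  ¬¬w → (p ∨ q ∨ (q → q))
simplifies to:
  True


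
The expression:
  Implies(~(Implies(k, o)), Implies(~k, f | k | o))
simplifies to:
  True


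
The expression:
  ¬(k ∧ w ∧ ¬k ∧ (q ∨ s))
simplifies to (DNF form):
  True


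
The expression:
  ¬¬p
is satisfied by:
  {p: True}


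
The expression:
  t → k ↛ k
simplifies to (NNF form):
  ¬t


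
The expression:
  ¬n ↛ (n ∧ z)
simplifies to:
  ¬n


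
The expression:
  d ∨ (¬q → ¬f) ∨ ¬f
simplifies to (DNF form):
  d ∨ q ∨ ¬f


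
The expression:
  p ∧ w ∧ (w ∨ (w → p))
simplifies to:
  p ∧ w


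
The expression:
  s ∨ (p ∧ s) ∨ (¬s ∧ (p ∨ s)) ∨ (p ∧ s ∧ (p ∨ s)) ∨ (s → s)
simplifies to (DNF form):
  True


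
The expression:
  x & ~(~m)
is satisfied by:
  {m: True, x: True}


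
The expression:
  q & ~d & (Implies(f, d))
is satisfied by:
  {q: True, d: False, f: False}


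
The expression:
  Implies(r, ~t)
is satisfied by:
  {t: False, r: False}
  {r: True, t: False}
  {t: True, r: False}


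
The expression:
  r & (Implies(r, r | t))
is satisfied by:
  {r: True}


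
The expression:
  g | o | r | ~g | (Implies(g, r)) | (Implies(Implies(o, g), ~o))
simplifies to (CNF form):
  True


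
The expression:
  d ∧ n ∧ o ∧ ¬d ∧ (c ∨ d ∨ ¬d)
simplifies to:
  False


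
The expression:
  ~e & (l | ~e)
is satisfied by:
  {e: False}


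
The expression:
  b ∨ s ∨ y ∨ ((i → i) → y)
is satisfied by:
  {y: True, b: True, s: True}
  {y: True, b: True, s: False}
  {y: True, s: True, b: False}
  {y: True, s: False, b: False}
  {b: True, s: True, y: False}
  {b: True, s: False, y: False}
  {s: True, b: False, y: False}


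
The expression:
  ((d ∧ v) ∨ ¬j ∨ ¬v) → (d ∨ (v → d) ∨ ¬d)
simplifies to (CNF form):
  True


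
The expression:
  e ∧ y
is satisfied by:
  {e: True, y: True}


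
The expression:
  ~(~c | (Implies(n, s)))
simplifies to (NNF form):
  c & n & ~s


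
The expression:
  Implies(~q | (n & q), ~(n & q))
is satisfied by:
  {q: False, n: False}
  {n: True, q: False}
  {q: True, n: False}


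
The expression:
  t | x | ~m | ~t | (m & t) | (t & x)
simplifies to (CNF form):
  True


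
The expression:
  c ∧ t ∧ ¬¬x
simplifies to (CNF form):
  c ∧ t ∧ x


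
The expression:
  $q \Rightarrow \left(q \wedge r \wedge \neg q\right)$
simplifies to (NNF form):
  $\neg q$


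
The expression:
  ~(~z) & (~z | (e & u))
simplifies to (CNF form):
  e & u & z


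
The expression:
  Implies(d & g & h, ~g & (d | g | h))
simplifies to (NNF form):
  ~d | ~g | ~h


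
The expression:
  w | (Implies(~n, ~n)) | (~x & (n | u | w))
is always true.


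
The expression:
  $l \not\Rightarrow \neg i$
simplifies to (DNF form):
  $i \wedge l$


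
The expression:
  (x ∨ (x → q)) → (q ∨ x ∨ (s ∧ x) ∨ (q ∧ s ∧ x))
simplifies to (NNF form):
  q ∨ x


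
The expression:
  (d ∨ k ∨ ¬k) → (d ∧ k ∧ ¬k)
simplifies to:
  False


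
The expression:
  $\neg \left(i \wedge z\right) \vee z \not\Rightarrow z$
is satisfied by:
  {z: False, i: False}
  {i: True, z: False}
  {z: True, i: False}


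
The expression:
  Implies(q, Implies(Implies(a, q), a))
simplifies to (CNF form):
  a | ~q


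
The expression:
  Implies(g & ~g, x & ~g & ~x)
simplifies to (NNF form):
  True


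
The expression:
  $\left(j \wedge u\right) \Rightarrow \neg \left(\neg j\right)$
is always true.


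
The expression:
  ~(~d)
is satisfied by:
  {d: True}


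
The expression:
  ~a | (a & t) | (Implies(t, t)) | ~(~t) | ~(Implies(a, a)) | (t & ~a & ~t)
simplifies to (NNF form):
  True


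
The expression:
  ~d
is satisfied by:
  {d: False}


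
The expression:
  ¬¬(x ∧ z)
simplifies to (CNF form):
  x ∧ z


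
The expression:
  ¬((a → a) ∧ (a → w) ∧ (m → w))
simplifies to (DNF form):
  (a ∧ ¬w) ∨ (m ∧ ¬w)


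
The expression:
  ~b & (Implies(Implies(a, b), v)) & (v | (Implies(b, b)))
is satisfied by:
  {a: True, v: True, b: False}
  {a: True, v: False, b: False}
  {v: True, a: False, b: False}


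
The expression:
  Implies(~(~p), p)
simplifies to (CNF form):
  True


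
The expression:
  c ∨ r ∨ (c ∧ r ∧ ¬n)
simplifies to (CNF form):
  c ∨ r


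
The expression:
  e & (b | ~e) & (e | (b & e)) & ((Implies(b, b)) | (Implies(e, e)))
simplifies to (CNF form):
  b & e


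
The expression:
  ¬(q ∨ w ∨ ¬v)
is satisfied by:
  {v: True, q: False, w: False}


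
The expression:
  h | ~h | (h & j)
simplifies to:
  True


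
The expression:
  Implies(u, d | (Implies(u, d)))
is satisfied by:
  {d: True, u: False}
  {u: False, d: False}
  {u: True, d: True}


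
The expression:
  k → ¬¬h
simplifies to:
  h ∨ ¬k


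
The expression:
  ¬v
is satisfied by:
  {v: False}


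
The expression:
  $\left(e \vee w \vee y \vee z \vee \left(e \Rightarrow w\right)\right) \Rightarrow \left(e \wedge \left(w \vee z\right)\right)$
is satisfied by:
  {z: True, w: True, e: True}
  {z: True, e: True, w: False}
  {w: True, e: True, z: False}


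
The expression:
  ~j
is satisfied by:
  {j: False}


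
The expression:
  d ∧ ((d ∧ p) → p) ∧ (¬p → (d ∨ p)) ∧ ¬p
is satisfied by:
  {d: True, p: False}


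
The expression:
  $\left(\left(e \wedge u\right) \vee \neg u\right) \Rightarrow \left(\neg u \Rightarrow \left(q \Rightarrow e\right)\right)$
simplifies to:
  $e \vee u \vee \neg q$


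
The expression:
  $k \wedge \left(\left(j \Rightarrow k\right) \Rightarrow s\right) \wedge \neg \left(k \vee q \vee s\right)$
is never true.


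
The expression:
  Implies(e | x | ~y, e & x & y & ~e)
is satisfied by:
  {y: True, x: False, e: False}


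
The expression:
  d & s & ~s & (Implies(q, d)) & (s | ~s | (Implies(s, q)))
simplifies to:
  False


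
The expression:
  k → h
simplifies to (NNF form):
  h ∨ ¬k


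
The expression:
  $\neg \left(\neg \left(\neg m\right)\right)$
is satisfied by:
  {m: False}


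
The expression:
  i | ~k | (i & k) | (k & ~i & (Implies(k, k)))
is always true.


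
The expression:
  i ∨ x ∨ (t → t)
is always true.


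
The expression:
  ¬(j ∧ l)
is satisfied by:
  {l: False, j: False}
  {j: True, l: False}
  {l: True, j: False}


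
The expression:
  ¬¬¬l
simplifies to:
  ¬l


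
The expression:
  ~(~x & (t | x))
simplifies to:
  x | ~t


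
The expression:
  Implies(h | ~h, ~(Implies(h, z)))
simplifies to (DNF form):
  h & ~z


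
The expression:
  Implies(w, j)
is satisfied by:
  {j: True, w: False}
  {w: False, j: False}
  {w: True, j: True}


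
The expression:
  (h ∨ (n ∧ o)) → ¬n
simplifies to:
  (¬h ∧ ¬o) ∨ ¬n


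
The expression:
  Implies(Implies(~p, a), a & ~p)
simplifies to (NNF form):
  ~p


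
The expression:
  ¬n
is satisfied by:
  {n: False}


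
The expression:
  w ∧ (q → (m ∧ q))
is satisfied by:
  {m: True, w: True, q: False}
  {w: True, q: False, m: False}
  {m: True, q: True, w: True}


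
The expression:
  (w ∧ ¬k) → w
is always true.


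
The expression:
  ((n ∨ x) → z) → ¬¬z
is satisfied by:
  {n: True, x: True, z: True}
  {n: True, x: True, z: False}
  {n: True, z: True, x: False}
  {n: True, z: False, x: False}
  {x: True, z: True, n: False}
  {x: True, z: False, n: False}
  {z: True, x: False, n: False}


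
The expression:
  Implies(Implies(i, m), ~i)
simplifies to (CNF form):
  ~i | ~m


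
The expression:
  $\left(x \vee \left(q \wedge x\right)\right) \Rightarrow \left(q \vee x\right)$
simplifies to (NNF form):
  $\text{True}$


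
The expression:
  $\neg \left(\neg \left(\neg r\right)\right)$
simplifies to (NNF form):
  $\neg r$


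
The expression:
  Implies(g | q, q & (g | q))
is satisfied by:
  {q: True, g: False}
  {g: False, q: False}
  {g: True, q: True}


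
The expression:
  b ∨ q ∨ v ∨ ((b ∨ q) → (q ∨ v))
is always true.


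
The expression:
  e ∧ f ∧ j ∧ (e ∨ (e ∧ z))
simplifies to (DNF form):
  e ∧ f ∧ j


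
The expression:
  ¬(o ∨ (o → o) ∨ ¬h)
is never true.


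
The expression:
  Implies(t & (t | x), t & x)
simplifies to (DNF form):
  x | ~t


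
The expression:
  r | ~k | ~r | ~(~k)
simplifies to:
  True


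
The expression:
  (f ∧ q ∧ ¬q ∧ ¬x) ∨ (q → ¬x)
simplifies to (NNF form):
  ¬q ∨ ¬x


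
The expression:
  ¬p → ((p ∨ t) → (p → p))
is always true.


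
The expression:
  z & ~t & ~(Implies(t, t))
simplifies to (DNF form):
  False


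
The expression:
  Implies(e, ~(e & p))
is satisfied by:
  {p: False, e: False}
  {e: True, p: False}
  {p: True, e: False}


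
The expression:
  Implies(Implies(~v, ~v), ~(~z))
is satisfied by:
  {z: True}


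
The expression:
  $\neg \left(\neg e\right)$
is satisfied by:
  {e: True}


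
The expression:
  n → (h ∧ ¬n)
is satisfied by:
  {n: False}


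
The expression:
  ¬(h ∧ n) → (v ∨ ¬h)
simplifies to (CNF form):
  n ∨ v ∨ ¬h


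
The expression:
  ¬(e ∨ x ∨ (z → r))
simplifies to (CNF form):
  z ∧ ¬e ∧ ¬r ∧ ¬x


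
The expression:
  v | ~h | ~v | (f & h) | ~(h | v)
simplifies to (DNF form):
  True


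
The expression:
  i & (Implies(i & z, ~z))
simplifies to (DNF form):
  i & ~z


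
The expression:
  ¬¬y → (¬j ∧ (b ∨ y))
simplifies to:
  ¬j ∨ ¬y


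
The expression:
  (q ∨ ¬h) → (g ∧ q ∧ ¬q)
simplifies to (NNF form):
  h ∧ ¬q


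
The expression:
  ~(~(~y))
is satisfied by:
  {y: False}


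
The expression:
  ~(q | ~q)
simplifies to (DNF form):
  False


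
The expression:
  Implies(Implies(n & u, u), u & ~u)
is never true.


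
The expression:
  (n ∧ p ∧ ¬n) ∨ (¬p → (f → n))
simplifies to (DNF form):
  n ∨ p ∨ ¬f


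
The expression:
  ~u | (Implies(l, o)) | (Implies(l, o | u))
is always true.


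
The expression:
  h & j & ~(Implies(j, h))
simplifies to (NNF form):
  False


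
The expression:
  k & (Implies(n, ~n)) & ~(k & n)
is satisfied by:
  {k: True, n: False}


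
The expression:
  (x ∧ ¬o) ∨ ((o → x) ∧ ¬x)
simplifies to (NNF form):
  ¬o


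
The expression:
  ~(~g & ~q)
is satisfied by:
  {q: True, g: True}
  {q: True, g: False}
  {g: True, q: False}


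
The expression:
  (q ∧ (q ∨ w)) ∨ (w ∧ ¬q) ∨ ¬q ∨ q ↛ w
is always true.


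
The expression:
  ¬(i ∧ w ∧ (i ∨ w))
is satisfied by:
  {w: False, i: False}
  {i: True, w: False}
  {w: True, i: False}


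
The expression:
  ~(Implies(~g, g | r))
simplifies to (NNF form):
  ~g & ~r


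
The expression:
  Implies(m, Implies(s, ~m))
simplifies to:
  ~m | ~s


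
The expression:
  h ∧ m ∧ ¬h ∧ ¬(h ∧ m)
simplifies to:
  False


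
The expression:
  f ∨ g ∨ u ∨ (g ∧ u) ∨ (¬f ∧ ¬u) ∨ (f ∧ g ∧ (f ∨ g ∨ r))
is always true.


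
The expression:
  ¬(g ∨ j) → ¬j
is always true.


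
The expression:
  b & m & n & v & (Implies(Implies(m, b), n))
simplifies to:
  b & m & n & v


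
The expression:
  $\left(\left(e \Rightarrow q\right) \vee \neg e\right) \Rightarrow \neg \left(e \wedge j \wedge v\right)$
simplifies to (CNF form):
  $\neg e \vee \neg j \vee \neg q \vee \neg v$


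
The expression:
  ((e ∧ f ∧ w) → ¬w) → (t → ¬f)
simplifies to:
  (e ∧ w) ∨ ¬f ∨ ¬t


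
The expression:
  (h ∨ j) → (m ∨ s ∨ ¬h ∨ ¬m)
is always true.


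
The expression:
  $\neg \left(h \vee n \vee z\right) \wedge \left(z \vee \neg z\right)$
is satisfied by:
  {n: False, z: False, h: False}


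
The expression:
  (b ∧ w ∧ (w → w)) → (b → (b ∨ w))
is always true.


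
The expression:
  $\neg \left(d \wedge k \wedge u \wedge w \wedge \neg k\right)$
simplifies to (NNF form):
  $\text{True}$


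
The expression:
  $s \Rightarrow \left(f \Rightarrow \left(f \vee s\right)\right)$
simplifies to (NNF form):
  $\text{True}$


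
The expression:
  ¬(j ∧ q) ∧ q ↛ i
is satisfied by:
  {q: True, i: False, j: False}


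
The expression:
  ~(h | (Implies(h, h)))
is never true.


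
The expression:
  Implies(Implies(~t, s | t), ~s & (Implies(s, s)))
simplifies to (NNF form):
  ~s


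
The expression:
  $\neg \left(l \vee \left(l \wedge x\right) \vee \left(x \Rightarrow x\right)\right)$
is never true.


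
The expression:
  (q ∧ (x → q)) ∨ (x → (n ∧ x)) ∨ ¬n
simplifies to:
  True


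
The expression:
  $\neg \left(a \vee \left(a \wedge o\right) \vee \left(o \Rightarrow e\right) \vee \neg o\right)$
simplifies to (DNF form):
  $o \wedge \neg a \wedge \neg e$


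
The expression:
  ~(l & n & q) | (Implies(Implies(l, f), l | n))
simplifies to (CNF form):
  True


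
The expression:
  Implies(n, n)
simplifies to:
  True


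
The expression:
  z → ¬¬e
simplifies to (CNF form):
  e ∨ ¬z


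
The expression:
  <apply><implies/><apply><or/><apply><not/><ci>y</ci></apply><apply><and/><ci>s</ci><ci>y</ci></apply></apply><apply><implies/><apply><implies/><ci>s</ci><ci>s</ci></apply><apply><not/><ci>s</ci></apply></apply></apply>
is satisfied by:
  {s: False}


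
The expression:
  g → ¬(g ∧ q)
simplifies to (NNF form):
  ¬g ∨ ¬q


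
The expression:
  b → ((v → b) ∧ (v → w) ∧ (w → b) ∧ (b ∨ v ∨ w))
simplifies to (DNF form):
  w ∨ ¬b ∨ ¬v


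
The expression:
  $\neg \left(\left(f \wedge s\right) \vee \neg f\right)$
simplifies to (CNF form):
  $f \wedge \neg s$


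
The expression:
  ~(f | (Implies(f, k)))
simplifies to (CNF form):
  False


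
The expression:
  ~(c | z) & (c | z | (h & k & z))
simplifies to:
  False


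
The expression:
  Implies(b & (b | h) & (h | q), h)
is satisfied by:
  {h: True, q: False, b: False}
  {h: False, q: False, b: False}
  {b: True, h: True, q: False}
  {b: True, h: False, q: False}
  {q: True, h: True, b: False}
  {q: True, h: False, b: False}
  {q: True, b: True, h: True}


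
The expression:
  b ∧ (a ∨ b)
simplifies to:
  b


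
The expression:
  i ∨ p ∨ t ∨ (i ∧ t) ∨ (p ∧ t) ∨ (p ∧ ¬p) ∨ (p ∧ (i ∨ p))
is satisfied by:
  {i: True, t: True, p: True}
  {i: True, t: True, p: False}
  {i: True, p: True, t: False}
  {i: True, p: False, t: False}
  {t: True, p: True, i: False}
  {t: True, p: False, i: False}
  {p: True, t: False, i: False}


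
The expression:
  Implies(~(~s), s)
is always true.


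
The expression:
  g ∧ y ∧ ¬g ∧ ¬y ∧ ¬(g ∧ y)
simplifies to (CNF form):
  False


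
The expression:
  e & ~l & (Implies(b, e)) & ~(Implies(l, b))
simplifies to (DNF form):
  False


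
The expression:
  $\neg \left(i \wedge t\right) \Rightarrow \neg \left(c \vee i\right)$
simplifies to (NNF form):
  $\left(i \wedge t\right) \vee \left(\neg c \wedge \neg i\right)$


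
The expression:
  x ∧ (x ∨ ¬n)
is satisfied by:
  {x: True}


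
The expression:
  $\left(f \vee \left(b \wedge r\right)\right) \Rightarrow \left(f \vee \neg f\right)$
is always true.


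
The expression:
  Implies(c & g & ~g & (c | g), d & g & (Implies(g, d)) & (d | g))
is always true.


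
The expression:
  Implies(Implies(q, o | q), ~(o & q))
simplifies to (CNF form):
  ~o | ~q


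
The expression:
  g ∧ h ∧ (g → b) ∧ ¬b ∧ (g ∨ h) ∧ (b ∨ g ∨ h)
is never true.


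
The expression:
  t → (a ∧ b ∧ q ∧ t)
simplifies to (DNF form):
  (a ∧ b ∧ q) ∨ ¬t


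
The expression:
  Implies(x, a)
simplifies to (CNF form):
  a | ~x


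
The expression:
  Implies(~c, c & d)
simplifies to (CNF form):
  c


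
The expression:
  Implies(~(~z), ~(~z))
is always true.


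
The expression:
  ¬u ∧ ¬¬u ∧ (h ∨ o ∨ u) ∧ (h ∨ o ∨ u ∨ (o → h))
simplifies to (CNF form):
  False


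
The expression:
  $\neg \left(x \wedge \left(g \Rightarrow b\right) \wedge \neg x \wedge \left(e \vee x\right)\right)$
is always true.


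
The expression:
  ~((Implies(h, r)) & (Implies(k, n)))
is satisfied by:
  {k: True, h: True, n: False, r: False}
  {k: True, n: False, r: False, h: False}
  {h: True, n: False, r: False, k: False}
  {k: True, r: True, h: True, n: False}
  {k: True, r: True, n: False, h: False}
  {k: True, h: True, n: True, r: False}
  {h: True, n: True, r: False, k: False}


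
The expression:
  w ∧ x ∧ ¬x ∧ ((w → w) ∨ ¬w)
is never true.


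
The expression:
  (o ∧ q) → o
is always true.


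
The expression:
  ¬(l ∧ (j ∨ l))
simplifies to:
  ¬l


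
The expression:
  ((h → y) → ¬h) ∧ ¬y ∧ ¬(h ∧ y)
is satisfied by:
  {y: False}


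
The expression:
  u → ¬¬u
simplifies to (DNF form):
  True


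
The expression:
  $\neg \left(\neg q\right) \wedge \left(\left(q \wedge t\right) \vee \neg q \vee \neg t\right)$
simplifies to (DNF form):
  $q$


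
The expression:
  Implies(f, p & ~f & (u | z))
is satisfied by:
  {f: False}


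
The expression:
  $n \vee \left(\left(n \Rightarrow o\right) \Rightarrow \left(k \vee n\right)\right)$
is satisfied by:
  {n: True, k: True}
  {n: True, k: False}
  {k: True, n: False}


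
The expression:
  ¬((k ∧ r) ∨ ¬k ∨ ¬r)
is never true.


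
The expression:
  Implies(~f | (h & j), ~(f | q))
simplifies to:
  (f & ~h) | (f & ~j) | (~f & ~q)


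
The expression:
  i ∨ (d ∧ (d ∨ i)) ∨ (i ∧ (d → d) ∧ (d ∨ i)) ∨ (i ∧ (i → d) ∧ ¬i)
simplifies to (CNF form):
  d ∨ i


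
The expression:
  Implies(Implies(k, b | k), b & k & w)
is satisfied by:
  {w: True, b: True, k: True}


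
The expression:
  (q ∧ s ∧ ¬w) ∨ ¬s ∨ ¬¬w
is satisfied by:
  {q: True, w: True, s: False}
  {q: True, s: False, w: False}
  {w: True, s: False, q: False}
  {w: False, s: False, q: False}
  {q: True, w: True, s: True}
  {q: True, s: True, w: False}
  {w: True, s: True, q: False}


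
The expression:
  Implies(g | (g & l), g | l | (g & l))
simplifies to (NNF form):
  True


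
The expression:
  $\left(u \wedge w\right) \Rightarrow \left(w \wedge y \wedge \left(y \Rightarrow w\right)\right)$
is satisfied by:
  {y: True, w: False, u: False}
  {w: False, u: False, y: False}
  {y: True, u: True, w: False}
  {u: True, w: False, y: False}
  {y: True, w: True, u: False}
  {w: True, y: False, u: False}
  {y: True, u: True, w: True}


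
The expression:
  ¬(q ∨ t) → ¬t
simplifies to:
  True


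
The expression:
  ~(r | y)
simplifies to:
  ~r & ~y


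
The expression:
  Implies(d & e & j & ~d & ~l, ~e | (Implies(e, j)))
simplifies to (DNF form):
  True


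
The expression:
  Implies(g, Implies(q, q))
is always true.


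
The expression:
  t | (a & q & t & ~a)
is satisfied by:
  {t: True}


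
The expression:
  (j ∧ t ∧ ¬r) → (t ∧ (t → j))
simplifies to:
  True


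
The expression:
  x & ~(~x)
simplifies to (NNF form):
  x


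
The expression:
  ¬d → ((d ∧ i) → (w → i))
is always true.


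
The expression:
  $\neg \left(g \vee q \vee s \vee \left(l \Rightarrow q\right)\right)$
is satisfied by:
  {l: True, q: False, g: False, s: False}


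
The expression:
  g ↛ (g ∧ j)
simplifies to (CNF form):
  g ∧ ¬j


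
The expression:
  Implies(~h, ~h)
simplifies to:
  True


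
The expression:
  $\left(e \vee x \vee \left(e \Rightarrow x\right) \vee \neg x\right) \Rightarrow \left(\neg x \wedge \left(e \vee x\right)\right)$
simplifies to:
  $e \wedge \neg x$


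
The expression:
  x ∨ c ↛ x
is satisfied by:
  {x: True, c: True}
  {x: True, c: False}
  {c: True, x: False}


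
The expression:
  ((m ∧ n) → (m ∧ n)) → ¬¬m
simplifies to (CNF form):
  m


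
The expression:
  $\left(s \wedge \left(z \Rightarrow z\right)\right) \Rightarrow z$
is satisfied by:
  {z: True, s: False}
  {s: False, z: False}
  {s: True, z: True}


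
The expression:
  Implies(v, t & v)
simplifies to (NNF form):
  t | ~v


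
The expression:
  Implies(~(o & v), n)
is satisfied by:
  {n: True, v: True, o: True}
  {n: True, v: True, o: False}
  {n: True, o: True, v: False}
  {n: True, o: False, v: False}
  {v: True, o: True, n: False}


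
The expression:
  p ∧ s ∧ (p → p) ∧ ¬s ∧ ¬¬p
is never true.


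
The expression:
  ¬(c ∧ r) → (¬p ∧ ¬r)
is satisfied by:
  {c: True, p: False, r: False}
  {c: False, p: False, r: False}
  {r: True, c: True, p: False}
  {r: True, p: True, c: True}


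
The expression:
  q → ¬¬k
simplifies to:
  k ∨ ¬q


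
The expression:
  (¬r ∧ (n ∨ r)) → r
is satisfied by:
  {r: True, n: False}
  {n: False, r: False}
  {n: True, r: True}


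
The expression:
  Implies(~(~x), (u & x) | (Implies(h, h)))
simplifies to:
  True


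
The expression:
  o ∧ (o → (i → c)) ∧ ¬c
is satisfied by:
  {o: True, i: False, c: False}


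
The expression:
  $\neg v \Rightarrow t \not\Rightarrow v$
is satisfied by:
  {t: True, v: True}
  {t: True, v: False}
  {v: True, t: False}


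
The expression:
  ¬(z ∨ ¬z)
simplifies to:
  False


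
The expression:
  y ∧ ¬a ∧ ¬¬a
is never true.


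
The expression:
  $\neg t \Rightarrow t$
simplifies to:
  $t$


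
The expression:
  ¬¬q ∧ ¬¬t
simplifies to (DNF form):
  q ∧ t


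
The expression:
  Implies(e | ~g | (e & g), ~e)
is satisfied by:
  {e: False}


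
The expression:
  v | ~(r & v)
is always true.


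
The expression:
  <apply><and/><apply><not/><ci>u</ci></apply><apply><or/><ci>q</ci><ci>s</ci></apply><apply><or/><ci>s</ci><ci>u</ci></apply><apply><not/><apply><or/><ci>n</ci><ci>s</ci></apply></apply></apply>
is never true.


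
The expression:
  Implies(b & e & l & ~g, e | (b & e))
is always true.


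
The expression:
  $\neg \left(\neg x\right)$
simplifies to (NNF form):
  $x$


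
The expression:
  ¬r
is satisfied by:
  {r: False}


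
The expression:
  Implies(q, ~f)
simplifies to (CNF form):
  ~f | ~q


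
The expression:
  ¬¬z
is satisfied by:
  {z: True}


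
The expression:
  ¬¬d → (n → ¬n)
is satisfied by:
  {d: False, n: False}
  {n: True, d: False}
  {d: True, n: False}


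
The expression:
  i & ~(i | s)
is never true.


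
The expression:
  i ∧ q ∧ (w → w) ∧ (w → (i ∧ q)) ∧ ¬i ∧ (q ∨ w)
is never true.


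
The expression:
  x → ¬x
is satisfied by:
  {x: False}


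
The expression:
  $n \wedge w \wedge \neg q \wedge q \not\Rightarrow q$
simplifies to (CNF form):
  $\text{False}$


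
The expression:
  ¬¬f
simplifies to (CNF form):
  f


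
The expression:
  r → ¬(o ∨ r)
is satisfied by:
  {r: False}


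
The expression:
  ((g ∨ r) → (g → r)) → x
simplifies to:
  x ∨ (g ∧ ¬r)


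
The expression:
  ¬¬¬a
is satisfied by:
  {a: False}


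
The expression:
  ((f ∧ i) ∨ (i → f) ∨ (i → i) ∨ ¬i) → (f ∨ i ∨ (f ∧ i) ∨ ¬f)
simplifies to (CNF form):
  True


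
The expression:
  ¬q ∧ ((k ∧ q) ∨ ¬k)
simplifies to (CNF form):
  ¬k ∧ ¬q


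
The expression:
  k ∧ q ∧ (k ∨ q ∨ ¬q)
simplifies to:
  k ∧ q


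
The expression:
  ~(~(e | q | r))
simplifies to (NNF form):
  e | q | r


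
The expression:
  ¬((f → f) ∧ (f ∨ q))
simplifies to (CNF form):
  ¬f ∧ ¬q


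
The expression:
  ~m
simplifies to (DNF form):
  ~m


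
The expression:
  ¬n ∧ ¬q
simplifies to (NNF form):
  ¬n ∧ ¬q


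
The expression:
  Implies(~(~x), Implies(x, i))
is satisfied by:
  {i: True, x: False}
  {x: False, i: False}
  {x: True, i: True}


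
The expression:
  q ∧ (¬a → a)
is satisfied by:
  {a: True, q: True}


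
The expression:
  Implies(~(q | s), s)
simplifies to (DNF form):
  q | s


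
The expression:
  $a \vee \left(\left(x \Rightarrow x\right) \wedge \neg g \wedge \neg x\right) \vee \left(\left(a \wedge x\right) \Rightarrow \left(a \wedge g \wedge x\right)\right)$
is always true.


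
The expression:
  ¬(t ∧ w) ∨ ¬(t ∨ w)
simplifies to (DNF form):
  ¬t ∨ ¬w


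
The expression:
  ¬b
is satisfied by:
  {b: False}


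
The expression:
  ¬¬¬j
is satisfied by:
  {j: False}


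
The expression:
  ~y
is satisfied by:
  {y: False}


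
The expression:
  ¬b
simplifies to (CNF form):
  ¬b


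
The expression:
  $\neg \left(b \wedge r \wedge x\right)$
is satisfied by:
  {x: False, b: False, r: False}
  {r: True, x: False, b: False}
  {b: True, x: False, r: False}
  {r: True, b: True, x: False}
  {x: True, r: False, b: False}
  {r: True, x: True, b: False}
  {b: True, x: True, r: False}


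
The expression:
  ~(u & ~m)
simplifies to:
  m | ~u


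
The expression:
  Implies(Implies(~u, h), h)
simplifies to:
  h | ~u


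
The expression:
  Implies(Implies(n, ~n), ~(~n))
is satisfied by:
  {n: True}


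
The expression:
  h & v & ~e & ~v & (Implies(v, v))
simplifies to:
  False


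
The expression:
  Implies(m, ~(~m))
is always true.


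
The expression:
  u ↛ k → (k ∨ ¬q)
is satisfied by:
  {k: True, u: False, q: False}
  {u: False, q: False, k: False}
  {k: True, q: True, u: False}
  {q: True, u: False, k: False}
  {k: True, u: True, q: False}
  {u: True, k: False, q: False}
  {k: True, q: True, u: True}


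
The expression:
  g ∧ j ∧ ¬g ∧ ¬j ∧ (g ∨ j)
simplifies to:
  False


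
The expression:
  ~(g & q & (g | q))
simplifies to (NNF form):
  ~g | ~q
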